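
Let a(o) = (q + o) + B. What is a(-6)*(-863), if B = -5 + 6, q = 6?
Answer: -863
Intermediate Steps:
B = 1
a(o) = 7 + o (a(o) = (6 + o) + 1 = 7 + o)
a(-6)*(-863) = (7 - 6)*(-863) = 1*(-863) = -863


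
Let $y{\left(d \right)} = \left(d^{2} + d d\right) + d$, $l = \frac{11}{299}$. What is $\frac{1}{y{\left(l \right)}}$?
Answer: $\frac{89401}{3531} \approx 25.319$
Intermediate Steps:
$l = \frac{11}{299}$ ($l = 11 \cdot \frac{1}{299} = \frac{11}{299} \approx 0.036789$)
$y{\left(d \right)} = d + 2 d^{2}$ ($y{\left(d \right)} = \left(d^{2} + d^{2}\right) + d = 2 d^{2} + d = d + 2 d^{2}$)
$\frac{1}{y{\left(l \right)}} = \frac{1}{\frac{11}{299} \left(1 + 2 \cdot \frac{11}{299}\right)} = \frac{1}{\frac{11}{299} \left(1 + \frac{22}{299}\right)} = \frac{1}{\frac{11}{299} \cdot \frac{321}{299}} = \frac{1}{\frac{3531}{89401}} = \frac{89401}{3531}$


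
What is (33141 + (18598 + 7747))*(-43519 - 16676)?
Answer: -3580759770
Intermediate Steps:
(33141 + (18598 + 7747))*(-43519 - 16676) = (33141 + 26345)*(-60195) = 59486*(-60195) = -3580759770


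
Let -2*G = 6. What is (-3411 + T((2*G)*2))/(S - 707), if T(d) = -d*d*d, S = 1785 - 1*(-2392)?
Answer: -1683/3470 ≈ -0.48501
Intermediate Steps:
G = -3 (G = -½*6 = -3)
S = 4177 (S = 1785 + 2392 = 4177)
T(d) = -d³ (T(d) = -d²*d = -d³)
(-3411 + T((2*G)*2))/(S - 707) = (-3411 - ((2*(-3))*2)³)/(4177 - 707) = (-3411 - (-6*2)³)/3470 = (-3411 - 1*(-12)³)*(1/3470) = (-3411 - 1*(-1728))*(1/3470) = (-3411 + 1728)*(1/3470) = -1683*1/3470 = -1683/3470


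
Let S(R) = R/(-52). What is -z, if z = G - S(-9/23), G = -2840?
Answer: 3396649/1196 ≈ 2840.0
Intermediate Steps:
S(R) = -R/52 (S(R) = R*(-1/52) = -R/52)
z = -3396649/1196 (z = -2840 - (-1)*(-9/23)/52 = -2840 - (-1)*(-9*1/23)/52 = -2840 - (-1)*(-9)/(52*23) = -2840 - 1*9/1196 = -2840 - 9/1196 = -3396649/1196 ≈ -2840.0)
-z = -1*(-3396649/1196) = 3396649/1196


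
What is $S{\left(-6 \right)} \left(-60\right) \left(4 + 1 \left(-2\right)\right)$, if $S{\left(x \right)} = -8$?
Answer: $960$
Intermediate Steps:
$S{\left(-6 \right)} \left(-60\right) \left(4 + 1 \left(-2\right)\right) = \left(-8\right) \left(-60\right) \left(4 + 1 \left(-2\right)\right) = 480 \left(4 - 2\right) = 480 \cdot 2 = 960$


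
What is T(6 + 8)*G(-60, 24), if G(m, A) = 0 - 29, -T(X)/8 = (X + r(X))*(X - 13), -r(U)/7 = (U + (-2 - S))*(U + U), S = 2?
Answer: -451472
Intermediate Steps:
r(U) = -14*U*(-4 + U) (r(U) = -7*(U + (-2 - 1*2))*(U + U) = -7*(U + (-2 - 2))*2*U = -7*(U - 4)*2*U = -7*(-4 + U)*2*U = -14*U*(-4 + U))
T(X) = -8*(-13 + X)*(X + 14*X*(4 - X)) (T(X) = -8*(X + 14*X*(4 - X))*(X - 13) = -8*(X + 14*X*(4 - X))*(-13 + X) = -8*(-13 + X)*(X + 14*X*(4 - X)))
G(m, A) = -29
T(6 + 8)*G(-60, 24) = (8*(6 + 8)*(741 - 239*(6 + 8) + 14*(6 + 8)²))*(-29) = (8*14*(741 - 239*14 + 14*14²))*(-29) = (8*14*(741 - 3346 + 14*196))*(-29) = (8*14*(741 - 3346 + 2744))*(-29) = (8*14*139)*(-29) = 15568*(-29) = -451472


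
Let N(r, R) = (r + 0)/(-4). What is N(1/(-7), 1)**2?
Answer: 1/784 ≈ 0.0012755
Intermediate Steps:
N(r, R) = -r/4 (N(r, R) = r*(-1/4) = -r/4)
N(1/(-7), 1)**2 = (-1/4/(-7))**2 = (-1/4*(-1/7))**2 = (1/28)**2 = 1/784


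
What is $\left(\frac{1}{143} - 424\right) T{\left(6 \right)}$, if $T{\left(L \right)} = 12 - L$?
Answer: $- \frac{363786}{143} \approx -2544.0$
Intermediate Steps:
$\left(\frac{1}{143} - 424\right) T{\left(6 \right)} = \left(\frac{1}{143} - 424\right) \left(12 - 6\right) = \left(- \frac{60631}{143}\right) 6 = - \frac{363786}{143}$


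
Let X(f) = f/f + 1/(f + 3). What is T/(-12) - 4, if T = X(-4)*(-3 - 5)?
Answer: -4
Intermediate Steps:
X(f) = 1 + 1/(3 + f)
T = 0 (T = ((4 - 4)/(3 - 4))*(-3 - 5) = (0/(-1))*(-8) = -1*0*(-8) = 0*(-8) = 0)
T/(-12) - 4 = 0/(-12) - 4 = -1/12*0 - 4 = 0 - 4 = -4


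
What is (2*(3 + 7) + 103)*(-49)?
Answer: -6027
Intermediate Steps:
(2*(3 + 7) + 103)*(-49) = (2*10 + 103)*(-49) = (20 + 103)*(-49) = 123*(-49) = -6027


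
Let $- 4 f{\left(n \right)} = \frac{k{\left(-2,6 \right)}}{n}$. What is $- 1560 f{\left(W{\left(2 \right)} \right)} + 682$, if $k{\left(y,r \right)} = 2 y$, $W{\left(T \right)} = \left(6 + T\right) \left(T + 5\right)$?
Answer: $\frac{4579}{7} \approx 654.14$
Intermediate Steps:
$W{\left(T \right)} = \left(5 + T\right) \left(6 + T\right)$ ($W{\left(T \right)} = \left(6 + T\right) \left(5 + T\right) = \left(5 + T\right) \left(6 + T\right)$)
$f{\left(n \right)} = \frac{1}{n}$ ($f{\left(n \right)} = - \frac{2 \left(-2\right) \frac{1}{n}}{4} = - \frac{\left(-4\right) \frac{1}{n}}{4} = \frac{1}{n}$)
$- 1560 f{\left(W{\left(2 \right)} \right)} + 682 = - \frac{1560}{30 + 2^{2} + 11 \cdot 2} + 682 = - \frac{1560}{30 + 4 + 22} + 682 = - \frac{1560}{56} + 682 = \left(-1560\right) \frac{1}{56} + 682 = - \frac{195}{7} + 682 = \frac{4579}{7}$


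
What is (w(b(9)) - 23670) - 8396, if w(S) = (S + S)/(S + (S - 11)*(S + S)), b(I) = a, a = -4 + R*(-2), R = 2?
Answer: -1186444/37 ≈ -32066.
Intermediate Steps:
a = -8 (a = -4 + 2*(-2) = -4 - 4 = -8)
b(I) = -8
w(S) = 2*S/(S + 2*S*(-11 + S)) (w(S) = (2*S)/(S + (-11 + S)*(2*S)) = (2*S)/(S + 2*S*(-11 + S)) = 2*S/(S + 2*S*(-11 + S)))
(w(b(9)) - 23670) - 8396 = (2/(-21 + 2*(-8)) - 23670) - 8396 = (2/(-21 - 16) - 23670) - 8396 = (2/(-37) - 23670) - 8396 = (2*(-1/37) - 23670) - 8396 = (-2/37 - 23670) - 8396 = -875792/37 - 8396 = -1186444/37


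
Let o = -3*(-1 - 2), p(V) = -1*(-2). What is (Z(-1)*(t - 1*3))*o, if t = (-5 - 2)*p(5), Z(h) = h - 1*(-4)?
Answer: -459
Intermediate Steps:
Z(h) = 4 + h (Z(h) = h + 4 = 4 + h)
p(V) = 2
o = 9 (o = -3*(-3) = 9)
t = -14 (t = (-5 - 2)*2 = -7*2 = -14)
(Z(-1)*(t - 1*3))*o = ((4 - 1)*(-14 - 1*3))*9 = (3*(-14 - 3))*9 = (3*(-17))*9 = -51*9 = -459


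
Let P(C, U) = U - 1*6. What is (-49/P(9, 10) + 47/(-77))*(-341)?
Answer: 122791/28 ≈ 4385.4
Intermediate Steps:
P(C, U) = -6 + U (P(C, U) = U - 6 = -6 + U)
(-49/P(9, 10) + 47/(-77))*(-341) = (-49/(-6 + 10) + 47/(-77))*(-341) = (-49/4 + 47*(-1/77))*(-341) = (-49*¼ - 47/77)*(-341) = (-49/4 - 47/77)*(-341) = -3961/308*(-341) = 122791/28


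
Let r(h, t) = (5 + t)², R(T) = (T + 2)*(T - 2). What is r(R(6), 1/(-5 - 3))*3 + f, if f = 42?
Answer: 7251/64 ≈ 113.30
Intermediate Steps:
R(T) = (-2 + T)*(2 + T) (R(T) = (2 + T)*(-2 + T) = (-2 + T)*(2 + T))
r(R(6), 1/(-5 - 3))*3 + f = (5 + 1/(-5 - 3))²*3 + 42 = (5 + 1/(-8))²*3 + 42 = (5 - ⅛)²*3 + 42 = (39/8)²*3 + 42 = (1521/64)*3 + 42 = 4563/64 + 42 = 7251/64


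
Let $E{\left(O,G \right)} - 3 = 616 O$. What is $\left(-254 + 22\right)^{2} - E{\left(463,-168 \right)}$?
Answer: $-231387$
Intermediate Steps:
$E{\left(O,G \right)} = 3 + 616 O$
$\left(-254 + 22\right)^{2} - E{\left(463,-168 \right)} = \left(-254 + 22\right)^{2} - \left(3 + 616 \cdot 463\right) = \left(-232\right)^{2} - \left(3 + 285208\right) = 53824 - 285211 = -231387$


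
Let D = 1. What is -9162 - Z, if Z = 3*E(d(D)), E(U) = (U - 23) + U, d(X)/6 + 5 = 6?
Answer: -9129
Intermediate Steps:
d(X) = 6 (d(X) = -30 + 6*6 = -30 + 36 = 6)
E(U) = -23 + 2*U (E(U) = (-23 + U) + U = -23 + 2*U)
Z = -33 (Z = 3*(-23 + 2*6) = 3*(-23 + 12) = 3*(-11) = -33)
-9162 - Z = -9162 - 1*(-33) = -9162 + 33 = -9129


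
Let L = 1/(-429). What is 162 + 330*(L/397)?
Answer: 836072/5161 ≈ 162.00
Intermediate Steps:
L = -1/429 ≈ -0.0023310
162 + 330*(L/397) = 162 + 330*(-1/429/397) = 162 + 330*(-1/429*1/397) = 162 + 330*(-1/170313) = 162 - 10/5161 = 836072/5161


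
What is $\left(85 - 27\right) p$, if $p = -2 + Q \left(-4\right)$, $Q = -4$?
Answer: $812$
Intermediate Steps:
$p = 14$ ($p = -2 - -16 = -2 + 16 = 14$)
$\left(85 - 27\right) p = \left(85 - 27\right) 14 = 58 \cdot 14 = 812$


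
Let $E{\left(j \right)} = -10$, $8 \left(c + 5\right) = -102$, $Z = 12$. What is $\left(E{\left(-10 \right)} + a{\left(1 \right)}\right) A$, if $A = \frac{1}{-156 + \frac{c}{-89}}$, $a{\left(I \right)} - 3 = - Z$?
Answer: $\frac{6764}{55465} \approx 0.12195$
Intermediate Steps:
$c = - \frac{71}{4}$ ($c = -5 + \frac{1}{8} \left(-102\right) = -5 - \frac{51}{4} = - \frac{71}{4} \approx -17.75$)
$a{\left(I \right)} = -9$ ($a{\left(I \right)} = 3 - 12 = -9$)
$A = - \frac{356}{55465}$ ($A = \frac{1}{-156 - \frac{71}{4 \left(-89\right)}} = \frac{1}{-156 - - \frac{71}{356}} = \frac{1}{-156 + \frac{71}{356}} = \frac{1}{- \frac{55465}{356}} = - \frac{356}{55465} \approx -0.0064185$)
$\left(E{\left(-10 \right)} + a{\left(1 \right)}\right) A = \left(-10 - 9\right) \left(- \frac{356}{55465}\right) = \left(-19\right) \left(- \frac{356}{55465}\right) = \frac{6764}{55465}$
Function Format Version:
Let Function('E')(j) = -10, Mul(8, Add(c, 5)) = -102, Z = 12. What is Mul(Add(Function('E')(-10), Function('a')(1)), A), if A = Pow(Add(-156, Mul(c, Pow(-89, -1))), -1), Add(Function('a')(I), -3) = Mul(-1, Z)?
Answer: Rational(6764, 55465) ≈ 0.12195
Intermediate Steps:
c = Rational(-71, 4) (c = Add(-5, Mul(Rational(1, 8), -102)) = Add(-5, Rational(-51, 4)) = Rational(-71, 4) ≈ -17.750)
Function('a')(I) = -9 (Function('a')(I) = Add(3, Mul(-1, 12)) = Add(3, -12) = -9)
A = Rational(-356, 55465) (A = Pow(Add(-156, Mul(Rational(-71, 4), Pow(-89, -1))), -1) = Pow(Add(-156, Mul(Rational(-71, 4), Rational(-1, 89))), -1) = Pow(Add(-156, Rational(71, 356)), -1) = Pow(Rational(-55465, 356), -1) = Rational(-356, 55465) ≈ -0.0064185)
Mul(Add(Function('E')(-10), Function('a')(1)), A) = Mul(Add(-10, -9), Rational(-356, 55465)) = Mul(-19, Rational(-356, 55465)) = Rational(6764, 55465)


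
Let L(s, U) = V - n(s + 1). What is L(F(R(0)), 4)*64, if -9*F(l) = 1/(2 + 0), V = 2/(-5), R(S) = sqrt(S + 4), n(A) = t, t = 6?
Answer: -2048/5 ≈ -409.60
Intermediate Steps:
n(A) = 6
R(S) = sqrt(4 + S)
V = -2/5 (V = 2*(-1/5) = -2/5 ≈ -0.40000)
F(l) = -1/18 (F(l) = -1/(9*(2 + 0)) = -1/9/2 = -1/9*1/2 = -1/18)
L(s, U) = -32/5 (L(s, U) = -2/5 - 1*6 = -2/5 - 6 = -32/5)
L(F(R(0)), 4)*64 = -32/5*64 = -2048/5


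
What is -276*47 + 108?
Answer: -12864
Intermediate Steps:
-276*47 + 108 = -12972 + 108 = -12864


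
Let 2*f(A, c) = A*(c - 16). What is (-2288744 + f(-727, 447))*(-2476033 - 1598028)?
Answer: 19925519390325/2 ≈ 9.9628e+12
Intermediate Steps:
f(A, c) = A*(-16 + c)/2 (f(A, c) = (A*(c - 16))/2 = (A*(-16 + c))/2 = A*(-16 + c)/2)
(-2288744 + f(-727, 447))*(-2476033 - 1598028) = (-2288744 + (½)*(-727)*(-16 + 447))*(-2476033 - 1598028) = (-2288744 + (½)*(-727)*431)*(-4074061) = (-2288744 - 313337/2)*(-4074061) = -4890825/2*(-4074061) = 19925519390325/2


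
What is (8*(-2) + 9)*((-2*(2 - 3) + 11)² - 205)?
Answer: 252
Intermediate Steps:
(8*(-2) + 9)*((-2*(2 - 3) + 11)² - 205) = (-16 + 9)*((-2*(-1) + 11)² - 205) = -7*((2 + 11)² - 205) = -7*(13² - 205) = -7*(169 - 205) = -7*(-36) = 252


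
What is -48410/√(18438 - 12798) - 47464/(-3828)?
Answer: 11866/957 - 103*√1410/6 ≈ -632.21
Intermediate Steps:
-48410/√(18438 - 12798) - 47464/(-3828) = -48410*√1410/2820 - 47464*(-1/3828) = -48410*√1410/2820 + 11866/957 = -103*√1410/6 + 11866/957 = 11866/957 - 103*√1410/6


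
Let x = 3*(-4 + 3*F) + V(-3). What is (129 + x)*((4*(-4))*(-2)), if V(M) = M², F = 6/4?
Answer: 4464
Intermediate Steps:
F = 3/2 (F = 6*(¼) = 3/2 ≈ 1.5000)
x = 21/2 (x = 3*(-4 + 3*(3/2)) + (-3)² = 3*(-4 + 9/2) + 9 = 3*(½) + 9 = 3/2 + 9 = 21/2 ≈ 10.500)
(129 + x)*((4*(-4))*(-2)) = (129 + 21/2)*((4*(-4))*(-2)) = 279*(-16*(-2))/2 = (279/2)*32 = 4464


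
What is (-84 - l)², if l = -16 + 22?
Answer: 8100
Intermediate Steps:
l = 6
(-84 - l)² = (-84 - 1*6)² = (-84 - 6)² = (-90)² = 8100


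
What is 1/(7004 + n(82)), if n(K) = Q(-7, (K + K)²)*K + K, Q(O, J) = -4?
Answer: 1/6758 ≈ 0.00014797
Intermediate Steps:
n(K) = -3*K (n(K) = -4*K + K = -3*K)
1/(7004 + n(82)) = 1/(7004 - 3*82) = 1/(7004 - 246) = 1/6758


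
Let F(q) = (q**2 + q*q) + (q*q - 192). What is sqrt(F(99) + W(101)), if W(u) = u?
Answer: 8*sqrt(458) ≈ 171.21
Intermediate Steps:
F(q) = -192 + 3*q**2 (F(q) = (q**2 + q**2) + (q**2 - 192) = 2*q**2 + (-192 + q**2) = -192 + 3*q**2)
sqrt(F(99) + W(101)) = sqrt((-192 + 3*99**2) + 101) = sqrt((-192 + 3*9801) + 101) = sqrt((-192 + 29403) + 101) = sqrt(29211 + 101) = sqrt(29312) = 8*sqrt(458)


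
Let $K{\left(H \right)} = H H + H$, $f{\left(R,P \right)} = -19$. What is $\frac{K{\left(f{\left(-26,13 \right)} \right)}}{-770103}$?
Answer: $- \frac{38}{85567} \approx -0.0004441$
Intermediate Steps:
$K{\left(H \right)} = H + H^{2}$ ($K{\left(H \right)} = H^{2} + H = H + H^{2}$)
$\frac{K{\left(f{\left(-26,13 \right)} \right)}}{-770103} = \frac{\left(-19\right) \left(1 - 19\right)}{-770103} = \left(-19\right) \left(-18\right) \left(- \frac{1}{770103}\right) = 342 \left(- \frac{1}{770103}\right) = - \frac{38}{85567}$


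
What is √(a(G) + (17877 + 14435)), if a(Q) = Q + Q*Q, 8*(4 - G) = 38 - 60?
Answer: √517829/4 ≈ 179.90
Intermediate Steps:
G = 27/4 (G = 4 - (38 - 60)/8 = 4 - ⅛*(-22) = 4 + 11/4 = 27/4 ≈ 6.7500)
a(Q) = Q + Q²
√(a(G) + (17877 + 14435)) = √(27*(1 + 27/4)/4 + (17877 + 14435)) = √((27/4)*(31/4) + 32312) = √(837/16 + 32312) = √(517829/16) = √517829/4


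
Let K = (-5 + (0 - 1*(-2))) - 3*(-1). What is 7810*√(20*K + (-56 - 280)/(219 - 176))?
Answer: 31240*I*√903/43 ≈ 21832.0*I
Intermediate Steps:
K = 0 (K = (-5 + (0 + 2)) + 3 = (-5 + 2) + 3 = -3 + 3 = 0)
7810*√(20*K + (-56 - 280)/(219 - 176)) = 7810*√(20*0 + (-56 - 280)/(219 - 176)) = 7810*√(0 - 336/43) = 7810*√(-336/43) = 7810*(4*I*√903/43) = 31240*I*√903/43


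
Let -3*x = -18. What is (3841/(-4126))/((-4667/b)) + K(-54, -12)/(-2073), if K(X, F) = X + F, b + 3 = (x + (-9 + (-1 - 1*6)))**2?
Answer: 681083631/13305925022 ≈ 0.051187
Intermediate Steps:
x = 6 (x = -1/3*(-18) = 6)
b = 97 (b = -3 + (6 + (-9 + (-1 - 1*6)))**2 = -3 + (6 + (-9 + (-1 - 6)))**2 = -3 + (6 + (-9 - 7))**2 = -3 + (6 - 16)**2 = -3 + (-10)**2 = -3 + 100 = 97)
K(X, F) = F + X
(3841/(-4126))/((-4667/b)) + K(-54, -12)/(-2073) = (3841/(-4126))/((-4667/97)) + (-12 - 54)/(-2073) = (3841*(-1/4126))/((-4667*1/97)) - 66*(-1/2073) = -3841/(4126*(-4667/97)) + 22/691 = -3841/4126*(-97/4667) + 22/691 = 372577/19256042 + 22/691 = 681083631/13305925022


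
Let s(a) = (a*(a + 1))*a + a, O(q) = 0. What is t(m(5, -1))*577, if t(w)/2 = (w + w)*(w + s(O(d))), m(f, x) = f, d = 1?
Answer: 57700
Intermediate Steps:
s(a) = a + a²*(1 + a) (s(a) = (a*(1 + a))*a + a = a²*(1 + a) + a = a + a²*(1 + a))
t(w) = 4*w² (t(w) = 2*((w + w)*(w + 0*(1 + 0 + 0²))) = 2*((2*w)*(w + 0*(1 + 0 + 0))) = 2*((2*w)*(w + 0*1)) = 2*((2*w)*(w + 0)) = 2*((2*w)*w) = 2*(2*w²) = 4*w²)
t(m(5, -1))*577 = (4*5²)*577 = (4*25)*577 = 100*577 = 57700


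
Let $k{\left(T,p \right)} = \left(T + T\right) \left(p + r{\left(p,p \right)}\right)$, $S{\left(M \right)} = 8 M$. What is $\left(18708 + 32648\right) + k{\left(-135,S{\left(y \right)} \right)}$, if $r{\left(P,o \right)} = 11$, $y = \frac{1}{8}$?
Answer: $48116$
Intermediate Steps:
$y = \frac{1}{8} \approx 0.125$
$k{\left(T,p \right)} = 2 T \left(11 + p\right)$ ($k{\left(T,p \right)} = \left(T + T\right) \left(p + 11\right) = 2 T \left(11 + p\right)$)
$\left(18708 + 32648\right) + k{\left(-135,S{\left(y \right)} \right)} = \left(18708 + 32648\right) + 2 \left(-135\right) \left(11 + 8 \cdot \frac{1}{8}\right) = 51356 + 2 \left(-135\right) \left(11 + 1\right) = 51356 + 2 \left(-135\right) 12 = 51356 - 3240 = 48116$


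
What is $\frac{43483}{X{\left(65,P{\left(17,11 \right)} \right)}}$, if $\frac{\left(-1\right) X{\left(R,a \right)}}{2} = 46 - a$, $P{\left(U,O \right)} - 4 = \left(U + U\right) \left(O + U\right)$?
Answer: $\frac{43483}{1820} \approx 23.892$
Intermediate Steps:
$P{\left(U,O \right)} = 4 + 2 U \left(O + U\right)$ ($P{\left(U,O \right)} = 4 + \left(U + U\right) \left(O + U\right) = 4 + 2 U \left(O + U\right)$)
$X{\left(R,a \right)} = -92 + 2 a$ ($X{\left(R,a \right)} = - 2 \left(46 - a\right) = -92 + 2 a$)
$\frac{43483}{X{\left(65,P{\left(17,11 \right)} \right)}} = \frac{43483}{-92 + 2 \left(4 + 2 \cdot 17^{2} + 2 \cdot 11 \cdot 17\right)} = \frac{43483}{-92 + 2 \left(4 + 2 \cdot 289 + 374\right)} = \frac{43483}{-92 + 2 \left(4 + 578 + 374\right)} = \frac{43483}{-92 + 2 \cdot 956} = \frac{43483}{-92 + 1912} = \frac{43483}{1820}$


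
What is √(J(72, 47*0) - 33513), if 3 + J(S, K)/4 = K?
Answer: 15*I*√149 ≈ 183.1*I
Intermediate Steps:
J(S, K) = -12 + 4*K
√(J(72, 47*0) - 33513) = √((-12 + 4*(47*0)) - 33513) = √((-12 + 4*0) - 33513) = √((-12 + 0) - 33513) = √(-12 - 33513) = √(-33525) = 15*I*√149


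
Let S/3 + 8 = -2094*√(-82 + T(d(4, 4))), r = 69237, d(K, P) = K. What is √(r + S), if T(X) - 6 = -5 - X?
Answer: √(69213 - 6282*I*√85) ≈ 282.37 - 102.56*I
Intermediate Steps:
T(X) = 1 - X (T(X) = 6 + (-5 - X) = 1 - X)
S = -24 - 6282*I*√85 (S = -24 + 3*(-2094*√(-82 + (1 - 1*4))) = -24 + 3*(-2094*√(-82 + (1 - 4))) = -24 + 3*(-2094*√(-82 - 3)) = -24 + 3*(-2094*I*√85) = -24 - 6282*I*√85 ≈ -24.0 - 57917.0*I)
√(r + S) = √(69237 + (-24 - 6282*I*√85)) = √(69213 - 6282*I*√85)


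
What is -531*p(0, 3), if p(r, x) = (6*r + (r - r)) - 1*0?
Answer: 0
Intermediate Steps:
p(r, x) = 6*r (p(r, x) = (6*r + 0) + 0 = 6*r + 0 = 6*r)
-531*p(0, 3) = -3186*0 = -531*0 = 0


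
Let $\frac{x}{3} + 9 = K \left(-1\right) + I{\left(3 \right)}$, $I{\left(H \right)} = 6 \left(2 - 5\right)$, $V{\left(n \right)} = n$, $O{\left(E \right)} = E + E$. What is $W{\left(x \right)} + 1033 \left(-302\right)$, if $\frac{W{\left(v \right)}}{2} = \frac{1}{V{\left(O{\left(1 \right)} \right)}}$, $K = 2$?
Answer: $-311965$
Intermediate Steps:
$O{\left(E \right)} = 2 E$
$I{\left(H \right)} = -18$ ($I{\left(H \right)} = 6 \left(-3\right) = -18$)
$x = -87$ ($x = -27 + 3 \left(2 \left(-1\right) - 18\right) = -27 + 3 \left(-2 - 18\right) = -27 + 3 \left(-20\right) = -27 - 60 = -87$)
$W{\left(v \right)} = 1$ ($W{\left(v \right)} = \frac{2}{2 \cdot 1} = \frac{2}{2} = 2 \cdot \frac{1}{2} = 1$)
$W{\left(x \right)} + 1033 \left(-302\right) = 1 + 1033 \left(-302\right) = 1 - 311966 = -311965$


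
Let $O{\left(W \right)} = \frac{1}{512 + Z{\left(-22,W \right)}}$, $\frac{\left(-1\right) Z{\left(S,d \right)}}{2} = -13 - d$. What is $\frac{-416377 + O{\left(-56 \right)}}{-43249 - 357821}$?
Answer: $\frac{177376601}{170855820} \approx 1.0382$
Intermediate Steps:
$Z{\left(S,d \right)} = 26 + 2 d$ ($Z{\left(S,d \right)} = - 2 \left(-13 - d\right) = 26 + 2 d$)
$O{\left(W \right)} = \frac{1}{538 + 2 W}$ ($O{\left(W \right)} = \frac{1}{512 + \left(26 + 2 W\right)} = \frac{1}{538 + 2 W}$)
$\frac{-416377 + O{\left(-56 \right)}}{-43249 - 357821} = \frac{-416377 + \frac{1}{2 \left(269 - 56\right)}}{-43249 - 357821} = \frac{-416377 + \frac{1}{2 \cdot 213}}{-401070} = \left(-416377 + \frac{1}{2} \cdot \frac{1}{213}\right) \left(- \frac{1}{401070}\right) = \left(-416377 + \frac{1}{426}\right) \left(- \frac{1}{401070}\right) = \left(- \frac{177376601}{426}\right) \left(- \frac{1}{401070}\right) = \frac{177376601}{170855820}$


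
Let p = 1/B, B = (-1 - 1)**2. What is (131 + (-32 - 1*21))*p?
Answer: 39/2 ≈ 19.500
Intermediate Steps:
B = 4 (B = (-2)**2 = 4)
p = 1/4 ≈ 0.25000
(131 + (-32 - 1*21))*p = (131 + (-32 - 1*21))*(1/4) = (131 + (-32 - 21))*(1/4) = (131 - 53)*(1/4) = 78*(1/4) = 39/2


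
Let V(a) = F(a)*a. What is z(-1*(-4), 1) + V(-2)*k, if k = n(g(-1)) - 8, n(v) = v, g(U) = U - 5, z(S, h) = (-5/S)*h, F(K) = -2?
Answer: -229/4 ≈ -57.250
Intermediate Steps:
z(S, h) = -5*h/S
g(U) = -5 + U
k = -14 (k = (-5 - 1) - 8 = -6 - 8 = -14)
V(a) = -2*a
z(-1*(-4), 1) + V(-2)*k = -5*1/(-1*(-4)) - 2*(-2)*(-14) = -5*1/4 + 4*(-14) = -5*1*¼ - 56 = -5/4 - 56 = -229/4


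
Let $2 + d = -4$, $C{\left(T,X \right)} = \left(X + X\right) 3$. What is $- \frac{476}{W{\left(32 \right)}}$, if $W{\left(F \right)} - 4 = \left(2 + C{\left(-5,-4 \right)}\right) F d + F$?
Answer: $- \frac{119}{1065} \approx -0.11174$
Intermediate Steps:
$C{\left(T,X \right)} = 6 X$ ($C{\left(T,X \right)} = 2 X 3 = 6 X$)
$d = -6$ ($d = -2 - 4 = -6$)
$W{\left(F \right)} = 4 + 133 F$ ($W{\left(F \right)} = 4 + \left(\left(2 + 6 \left(-4\right)\right) F \left(-6\right) + F\right) = 4 + \left(\left(2 - 24\right) F \left(-6\right) + F\right) = 4 + \left(- 22 F \left(-6\right) + F\right) = 4 + \left(132 F + F\right) = 4 + 133 F$)
$- \frac{476}{W{\left(32 \right)}} = - \frac{476}{4 + 133 \cdot 32} = - \frac{476}{4 + 4256} = - \frac{476}{4260} = \left(-476\right) \frac{1}{4260} = - \frac{119}{1065}$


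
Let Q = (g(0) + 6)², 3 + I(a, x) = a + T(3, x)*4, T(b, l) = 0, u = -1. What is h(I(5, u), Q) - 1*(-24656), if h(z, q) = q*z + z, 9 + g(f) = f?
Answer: 24676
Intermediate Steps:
g(f) = -9 + f
I(a, x) = -3 + a (I(a, x) = -3 + (a + 0*4) = -3 + (a + 0) = -3 + a)
Q = 9 (Q = ((-9 + 0) + 6)² = (-9 + 6)² = (-3)² = 9)
h(z, q) = z + q*z
h(I(5, u), Q) - 1*(-24656) = (-3 + 5)*(1 + 9) - 1*(-24656) = 2*10 + 24656 = 20 + 24656 = 24676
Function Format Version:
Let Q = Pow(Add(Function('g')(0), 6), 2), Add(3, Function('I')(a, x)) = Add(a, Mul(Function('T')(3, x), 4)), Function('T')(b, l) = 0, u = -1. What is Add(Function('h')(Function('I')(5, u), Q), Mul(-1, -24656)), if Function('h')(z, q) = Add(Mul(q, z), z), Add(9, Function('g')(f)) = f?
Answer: 24676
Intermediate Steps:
Function('g')(f) = Add(-9, f)
Function('I')(a, x) = Add(-3, a) (Function('I')(a, x) = Add(-3, Add(a, Mul(0, 4))) = Add(-3, Add(a, 0)) = Add(-3, a))
Q = 9 (Q = Pow(Add(Add(-9, 0), 6), 2) = Pow(Add(-9, 6), 2) = Pow(-3, 2) = 9)
Function('h')(z, q) = Add(z, Mul(q, z))
Add(Function('h')(Function('I')(5, u), Q), Mul(-1, -24656)) = Add(Mul(Add(-3, 5), Add(1, 9)), Mul(-1, -24656)) = Add(Mul(2, 10), 24656) = Add(20, 24656) = 24676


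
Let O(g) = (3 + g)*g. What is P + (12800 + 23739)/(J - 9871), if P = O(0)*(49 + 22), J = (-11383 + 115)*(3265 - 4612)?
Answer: 36539/15168125 ≈ 0.0024089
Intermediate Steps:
J = 15177996 (J = -11268*(-1347) = 15177996)
O(g) = g*(3 + g)
P = 0 (P = (0*(3 + 0))*(49 + 22) = (0*3)*71 = 0*71 = 0)
P + (12800 + 23739)/(J - 9871) = 0 + (12800 + 23739)/(15177996 - 9871) = 0 + 36539/15168125 = 36539/15168125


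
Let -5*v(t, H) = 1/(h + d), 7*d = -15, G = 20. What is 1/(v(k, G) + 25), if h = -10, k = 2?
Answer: 425/10632 ≈ 0.039974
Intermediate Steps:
d = -15/7 (d = (1/7)*(-15) = -15/7 ≈ -2.1429)
v(t, H) = 7/425 (v(t, H) = -1/(5*(-10 - 15/7)) = -1/(5*(-85/7)) = -1/5*(-7/85) = 7/425)
1/(v(k, G) + 25) = 1/(7/425 + 25) = 1/(10632/425) = 425/10632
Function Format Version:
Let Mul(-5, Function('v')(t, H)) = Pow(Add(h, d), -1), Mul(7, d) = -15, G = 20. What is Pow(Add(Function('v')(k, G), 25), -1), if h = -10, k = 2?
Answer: Rational(425, 10632) ≈ 0.039974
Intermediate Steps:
d = Rational(-15, 7) (d = Mul(Rational(1, 7), -15) = Rational(-15, 7) ≈ -2.1429)
Function('v')(t, H) = Rational(7, 425) (Function('v')(t, H) = Mul(Rational(-1, 5), Pow(Add(-10, Rational(-15, 7)), -1)) = Mul(Rational(-1, 5), Pow(Rational(-85, 7), -1)) = Mul(Rational(-1, 5), Rational(-7, 85)) = Rational(7, 425))
Pow(Add(Function('v')(k, G), 25), -1) = Pow(Add(Rational(7, 425), 25), -1) = Pow(Rational(10632, 425), -1) = Rational(425, 10632)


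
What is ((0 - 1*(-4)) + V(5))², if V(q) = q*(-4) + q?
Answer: 121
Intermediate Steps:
V(q) = -3*q (V(q) = -4*q + q = -3*q)
((0 - 1*(-4)) + V(5))² = ((0 - 1*(-4)) - 3*5)² = ((0 + 4) - 15)² = (4 - 15)² = (-11)² = 121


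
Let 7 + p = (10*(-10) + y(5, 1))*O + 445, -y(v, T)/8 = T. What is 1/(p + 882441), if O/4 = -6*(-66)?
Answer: 1/711807 ≈ 1.4049e-6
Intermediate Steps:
y(v, T) = -8*T
O = 1584 (O = 4*(-6*(-66)) = 4*396 = 1584)
p = -170634 (p = -7 + ((10*(-10) - 8*1)*1584 + 445) = -7 + ((-100 - 8)*1584 + 445) = -7 + (-108*1584 + 445) = -7 + (-171072 + 445) = -7 - 170627 = -170634)
1/(p + 882441) = 1/(-170634 + 882441) = 1/711807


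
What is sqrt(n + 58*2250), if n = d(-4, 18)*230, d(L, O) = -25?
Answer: 5*sqrt(4990) ≈ 353.20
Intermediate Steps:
n = -5750 (n = -25*230 = -5750)
sqrt(n + 58*2250) = sqrt(-5750 + 58*2250) = sqrt(-5750 + 130500) = sqrt(124750) = 5*sqrt(4990)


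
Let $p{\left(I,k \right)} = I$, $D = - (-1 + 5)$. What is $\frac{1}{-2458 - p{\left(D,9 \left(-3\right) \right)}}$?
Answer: $- \frac{1}{2454} \approx -0.0004075$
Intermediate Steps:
$D = -4$ ($D = \left(-1\right) 4 = -4$)
$\frac{1}{-2458 - p{\left(D,9 \left(-3\right) \right)}} = \frac{1}{-2458 - -4} = \frac{1}{-2458 + 4} = \frac{1}{-2454} = - \frac{1}{2454}$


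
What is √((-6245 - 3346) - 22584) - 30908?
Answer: -30908 + 15*I*√143 ≈ -30908.0 + 179.37*I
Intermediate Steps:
√((-6245 - 3346) - 22584) - 30908 = √(-9591 - 22584) - 30908 = √(-32175) - 30908 = 15*I*√143 - 30908 = -30908 + 15*I*√143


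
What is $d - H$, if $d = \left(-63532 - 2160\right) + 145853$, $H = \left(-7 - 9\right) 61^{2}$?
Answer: $139697$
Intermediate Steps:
$H = -59536$ ($H = \left(-16\right) 3721 = -59536$)
$d = 80161$ ($d = -65692 + 145853 = 80161$)
$d - H = 80161 - -59536 = 80161 + 59536 = 139697$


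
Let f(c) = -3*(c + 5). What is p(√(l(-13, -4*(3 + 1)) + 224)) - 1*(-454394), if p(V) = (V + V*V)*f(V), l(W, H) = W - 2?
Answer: 450632 - 642*√209 ≈ 4.4135e+5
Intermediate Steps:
f(c) = -15 - 3*c (f(c) = -3*(5 + c) = -15 - 3*c)
l(W, H) = -2 + W
p(V) = (-15 - 3*V)*(V + V²) (p(V) = (V + V*V)*(-15 - 3*V) = (V + V²)*(-15 - 3*V) = (-15 - 3*V)*(V + V²))
p(√(l(-13, -4*(3 + 1)) + 224)) - 1*(-454394) = -3*√((-2 - 13) + 224)*(1 + √((-2 - 13) + 224))*(5 + √((-2 - 13) + 224)) - 1*(-454394) = -3*√(-15 + 224)*(1 + √(-15 + 224))*(5 + √(-15 + 224)) + 454394 = -3*√209*(1 + √209)*(5 + √209) + 454394 = 454394 - 3*√209*(1 + √209)*(5 + √209)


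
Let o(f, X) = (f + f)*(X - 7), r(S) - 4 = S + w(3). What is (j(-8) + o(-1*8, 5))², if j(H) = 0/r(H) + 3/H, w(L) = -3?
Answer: 64009/64 ≈ 1000.1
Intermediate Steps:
r(S) = 1 + S (r(S) = 4 + (S - 3) = 4 + (-3 + S) = 1 + S)
j(H) = 3/H (j(H) = 0/(1 + H) + 3/H = 0 + 3/H = 3/H)
o(f, X) = 2*f*(-7 + X) (o(f, X) = (2*f)*(-7 + X) = 2*f*(-7 + X))
(j(-8) + o(-1*8, 5))² = (3/(-8) + 2*(-1*8)*(-7 + 5))² = (3*(-⅛) + 2*(-8)*(-2))² = (-3/8 + 32)² = (253/8)² = 64009/64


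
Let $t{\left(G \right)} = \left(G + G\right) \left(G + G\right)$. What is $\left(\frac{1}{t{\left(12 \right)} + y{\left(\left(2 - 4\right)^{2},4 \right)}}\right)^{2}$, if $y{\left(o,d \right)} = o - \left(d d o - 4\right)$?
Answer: $\frac{1}{270400} \approx 3.6982 \cdot 10^{-6}$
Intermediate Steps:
$y{\left(o,d \right)} = 4 + o - o d^{2}$ ($y{\left(o,d \right)} = o - \left(o d^{2} - 4\right) = o - \left(-4 + o d^{2}\right) = 4 + o - o d^{2}$)
$t{\left(G \right)} = 4 G^{2}$ ($t{\left(G \right)} = 2 G 2 G = 4 G^{2}$)
$\left(\frac{1}{t{\left(12 \right)} + y{\left(\left(2 - 4\right)^{2},4 \right)}}\right)^{2} = \left(\frac{1}{4 \cdot 12^{2} + \left(4 + \left(2 - 4\right)^{2} - \left(2 - 4\right)^{2} \cdot 4^{2}\right)}\right)^{2} = \left(\frac{1}{4 \cdot 144 + \left(4 + \left(-2\right)^{2} - \left(-2\right)^{2} \cdot 16\right)}\right)^{2} = \left(\frac{1}{576 + \left(4 + 4 - 4 \cdot 16\right)}\right)^{2} = \left(\frac{1}{576 + \left(4 + 4 - 64\right)}\right)^{2} = \left(\frac{1}{576 - 56}\right)^{2} = \left(\frac{1}{520}\right)^{2} = \frac{1}{270400}$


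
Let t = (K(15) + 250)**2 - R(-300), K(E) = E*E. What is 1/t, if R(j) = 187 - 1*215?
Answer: 1/225653 ≈ 4.4316e-6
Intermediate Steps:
K(E) = E**2
R(j) = -28 (R(j) = 187 - 215 = -28)
t = 225653 (t = (15**2 + 250)**2 - 1*(-28) = (225 + 250)**2 + 28 = 475**2 + 28 = 225625 + 28 = 225653)
1/t = 1/225653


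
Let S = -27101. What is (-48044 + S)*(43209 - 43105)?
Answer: -7815080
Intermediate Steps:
(-48044 + S)*(43209 - 43105) = (-48044 - 27101)*(43209 - 43105) = -75145*104 = -7815080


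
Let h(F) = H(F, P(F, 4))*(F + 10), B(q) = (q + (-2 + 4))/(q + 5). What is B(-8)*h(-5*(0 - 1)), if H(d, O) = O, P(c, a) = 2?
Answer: 60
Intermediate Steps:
B(q) = (2 + q)/(5 + q) (B(q) = (q + 2)/(5 + q) = (2 + q)/(5 + q))
h(F) = 20 + 2*F (h(F) = 2*(F + 10) = 2*(10 + F) = 20 + 2*F)
B(-8)*h(-5*(0 - 1)) = ((2 - 8)/(5 - 8))*(20 + 2*(-5*(0 - 1))) = (-6/(-3))*(20 + 2*(-5*(-1))) = (-⅓*(-6))*(20 + 2*5) = 2*(20 + 10) = 2*30 = 60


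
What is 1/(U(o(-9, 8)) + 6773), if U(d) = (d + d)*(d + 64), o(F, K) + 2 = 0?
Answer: 1/6525 ≈ 0.00015326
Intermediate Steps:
o(F, K) = -2 (o(F, K) = -2 + 0 = -2)
U(d) = 2*d*(64 + d) (U(d) = (2*d)*(64 + d) = 2*d*(64 + d))
1/(U(o(-9, 8)) + 6773) = 1/(2*(-2)*(64 - 2) + 6773) = 1/(2*(-2)*62 + 6773) = 1/(-248 + 6773) = 1/6525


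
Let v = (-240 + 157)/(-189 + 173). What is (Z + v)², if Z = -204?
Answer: 10118761/256 ≈ 39526.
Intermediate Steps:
v = 83/16 (v = -83/(-16) = -83*(-1/16) = 83/16 ≈ 5.1875)
(Z + v)² = (-204 + 83/16)² = (-3181/16)² = 10118761/256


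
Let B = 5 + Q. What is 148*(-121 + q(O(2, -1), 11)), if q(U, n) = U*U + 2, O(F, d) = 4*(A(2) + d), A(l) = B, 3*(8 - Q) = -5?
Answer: 3822100/9 ≈ 4.2468e+5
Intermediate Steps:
Q = 29/3 (Q = 8 - ⅓*(-5) = 8 + 5/3 = 29/3 ≈ 9.6667)
B = 44/3 (B = 5 + 29/3 = 44/3 ≈ 14.667)
A(l) = 44/3
O(F, d) = 176/3 + 4*d (O(F, d) = 4*(44/3 + d) = 176/3 + 4*d)
q(U, n) = 2 + U² (q(U, n) = U² + 2 = 2 + U²)
148*(-121 + q(O(2, -1), 11)) = 148*(-121 + (2 + (176/3 + 4*(-1))²)) = 148*(-121 + (2 + (176/3 - 4)²)) = 148*(-121 + (2 + (164/3)²)) = 148*(-121 + (2 + 26896/9)) = 148*(-121 + 26914/9) = 148*(25825/9) = 3822100/9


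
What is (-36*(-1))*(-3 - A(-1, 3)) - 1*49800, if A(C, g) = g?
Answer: -50016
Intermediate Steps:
(-36*(-1))*(-3 - A(-1, 3)) - 1*49800 = (-36*(-1))*(-3 - 1*3) - 1*49800 = 36*(-3 - 3) - 49800 = 36*(-6) - 49800 = -216 - 49800 = -50016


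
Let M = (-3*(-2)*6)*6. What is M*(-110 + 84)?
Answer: -5616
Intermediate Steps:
M = 216 (M = (6*6)*6 = 36*6 = 216)
M*(-110 + 84) = 216*(-110 + 84) = 216*(-26) = -5616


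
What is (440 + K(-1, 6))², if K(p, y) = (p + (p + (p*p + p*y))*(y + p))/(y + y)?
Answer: 27552001/144 ≈ 1.9133e+5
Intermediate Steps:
K(p, y) = (p + (p + y)*(p + p² + p*y))/(2*y) (K(p, y) = (p + (p + (p² + p*y))*(p + y))/((2*y)) = (p + (p + p² + p*y)*(p + y))*(1/(2*y)) = (p + (p + y)*(p + p² + p*y))*(1/(2*y)) = (p + (p + y)*(p + p² + p*y))/(2*y))
(440 + K(-1, 6))² = (440 + (½)*(-1)*(1 - 1 + (-1)² + 6*(1 + 6 + 2*(-1)))/6)² = (440 + (½)*(-1)*(⅙)*(1 - 1 + 1 + 6*(1 + 6 - 2)))² = (440 + (½)*(-1)*(⅙)*(1 - 1 + 1 + 6*5))² = (440 + (½)*(-1)*(⅙)*(1 - 1 + 1 + 30))² = (440 + (½)*(-1)*(⅙)*31)² = (440 - 31/12)² = (5249/12)² = 27552001/144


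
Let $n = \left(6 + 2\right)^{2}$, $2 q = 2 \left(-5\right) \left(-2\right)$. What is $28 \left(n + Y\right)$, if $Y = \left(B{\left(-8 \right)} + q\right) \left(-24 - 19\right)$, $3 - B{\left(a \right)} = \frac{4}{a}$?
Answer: $-14462$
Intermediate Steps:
$B{\left(a \right)} = 3 - \frac{4}{a}$
$q = 10$ ($q = \frac{2 \left(-5\right) \left(-2\right)}{2} = \frac{\left(-10\right) \left(-2\right)}{2} = \frac{1}{2} \cdot 20 = 10$)
$Y = - \frac{1161}{2}$ ($Y = \left(\left(3 - \frac{4}{-8}\right) + 10\right) \left(-24 - 19\right) = \left(\left(3 - - \frac{1}{2}\right) + 10\right) \left(-43\right) = \left(\left(3 + \frac{1}{2}\right) + 10\right) \left(-43\right) = \left(\frac{7}{2} + 10\right) \left(-43\right) = \frac{27}{2} \left(-43\right) = - \frac{1161}{2} \approx -580.5$)
$n = 64$ ($n = 8^{2} = 64$)
$28 \left(n + Y\right) = 28 \left(64 - \frac{1161}{2}\right) = 28 \left(- \frac{1033}{2}\right) = -14462$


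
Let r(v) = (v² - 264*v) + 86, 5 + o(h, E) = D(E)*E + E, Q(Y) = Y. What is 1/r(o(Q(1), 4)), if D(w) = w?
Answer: -1/3649 ≈ -0.00027405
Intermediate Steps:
o(h, E) = -5 + E + E² (o(h, E) = -5 + (E*E + E) = -5 + (E² + E) = -5 + (E + E²) = -5 + E + E²)
r(v) = 86 + v² - 264*v
1/r(o(Q(1), 4)) = 1/(86 + (-5 + 4 + 4²)² - 264*(-5 + 4 + 4²)) = 1/(86 + (-5 + 4 + 16)² - 264*(-5 + 4 + 16)) = 1/(86 + 15² - 264*15) = 1/(86 + 225 - 3960) = 1/(-3649) = -1/3649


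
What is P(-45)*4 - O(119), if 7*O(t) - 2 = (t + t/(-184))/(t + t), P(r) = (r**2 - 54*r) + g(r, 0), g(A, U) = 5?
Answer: 45954921/2576 ≈ 17840.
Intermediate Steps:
P(r) = 5 + r**2 - 54*r (P(r) = (r**2 - 54*r) + 5 = 5 + r**2 - 54*r)
O(t) = 919/2576 (O(t) = 2/7 + ((t + t/(-184))/(t + t))/7 = 2/7 + ((t + t*(-1/184))/((2*t)))/7 = 2/7 + ((t - t/184)*(1/(2*t)))/7 = 2/7 + ((183*t/184)*(1/(2*t)))/7 = 2/7 + (1/7)*(183/368) = 2/7 + 183/2576 = 919/2576)
P(-45)*4 - O(119) = (5 + (-45)**2 - 54*(-45))*4 - 1*919/2576 = (5 + 2025 + 2430)*4 - 919/2576 = 4460*4 - 919/2576 = 17840 - 919/2576 = 45954921/2576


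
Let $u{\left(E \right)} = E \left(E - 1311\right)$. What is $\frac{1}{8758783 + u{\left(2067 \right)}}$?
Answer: $\frac{1}{10321435} \approx 9.6886 \cdot 10^{-8}$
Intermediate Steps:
$u{\left(E \right)} = E \left(-1311 + E\right)$
$\frac{1}{8758783 + u{\left(2067 \right)}} = \frac{1}{8758783 + 2067 \left(-1311 + 2067\right)} = \frac{1}{8758783 + 2067 \cdot 756} = \frac{1}{8758783 + 1562652} = \frac{1}{10321435}$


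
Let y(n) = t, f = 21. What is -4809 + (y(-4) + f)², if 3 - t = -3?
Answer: -4080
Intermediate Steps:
t = 6 (t = 3 - 1*(-3) = 3 + 3 = 6)
y(n) = 6
-4809 + (y(-4) + f)² = -4809 + (6 + 21)² = -4809 + 27² = -4809 + 729 = -4080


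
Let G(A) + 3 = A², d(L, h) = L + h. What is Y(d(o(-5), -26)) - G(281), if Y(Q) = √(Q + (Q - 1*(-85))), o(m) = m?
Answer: -78958 + √23 ≈ -78953.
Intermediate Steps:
Y(Q) = √(85 + 2*Q) (Y(Q) = √(Q + (Q + 85)) = √(Q + (85 + Q)) = √(85 + 2*Q))
G(A) = -3 + A²
Y(d(o(-5), -26)) - G(281) = √(85 + 2*(-5 - 26)) - (-3 + 281²) = √(85 + 2*(-31)) - (-3 + 78961) = √(85 - 62) - 1*78958 = √23 - 78958 = -78958 + √23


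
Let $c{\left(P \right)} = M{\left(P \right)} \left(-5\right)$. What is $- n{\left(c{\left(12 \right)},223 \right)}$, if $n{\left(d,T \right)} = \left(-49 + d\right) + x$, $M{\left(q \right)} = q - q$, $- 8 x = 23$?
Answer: $\frac{415}{8} \approx 51.875$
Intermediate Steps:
$x = - \frac{23}{8}$ ($x = \left(- \frac{1}{8}\right) 23 = - \frac{23}{8} \approx -2.875$)
$M{\left(q \right)} = 0$
$c{\left(P \right)} = 0$ ($c{\left(P \right)} = 0 \left(-5\right) = 0$)
$n{\left(d,T \right)} = - \frac{415}{8} + d$ ($n{\left(d,T \right)} = \left(-49 + d\right) - \frac{23}{8} = - \frac{415}{8} + d$)
$- n{\left(c{\left(12 \right)},223 \right)} = - (- \frac{415}{8} + 0) = \left(-1\right) \left(- \frac{415}{8}\right) = \frac{415}{8}$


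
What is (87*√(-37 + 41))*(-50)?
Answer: -8700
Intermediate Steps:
(87*√(-37 + 41))*(-50) = (87*√4)*(-50) = (87*2)*(-50) = 174*(-50) = -8700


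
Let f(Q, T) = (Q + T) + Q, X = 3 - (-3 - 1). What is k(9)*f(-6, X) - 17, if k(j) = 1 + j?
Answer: -67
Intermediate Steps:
X = 7 (X = 3 - 1*(-4) = 3 + 4 = 7)
f(Q, T) = T + 2*Q
k(9)*f(-6, X) - 17 = (1 + 9)*(7 + 2*(-6)) - 17 = 10*(7 - 12) - 17 = 10*(-5) - 17 = -50 - 17 = -67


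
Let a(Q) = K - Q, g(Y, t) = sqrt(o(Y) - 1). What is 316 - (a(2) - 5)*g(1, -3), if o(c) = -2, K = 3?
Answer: 316 + 4*I*sqrt(3) ≈ 316.0 + 6.9282*I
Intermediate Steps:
g(Y, t) = I*sqrt(3) (g(Y, t) = sqrt(-2 - 1) = sqrt(-3) = I*sqrt(3))
a(Q) = 3 - Q
316 - (a(2) - 5)*g(1, -3) = 316 - ((3 - 1*2) - 5)*I*sqrt(3) = 316 - ((3 - 2) - 5)*I*sqrt(3) = 316 - (1 - 5)*I*sqrt(3) = 316 - (-4)*I*sqrt(3) = 316 + 4*I*sqrt(3)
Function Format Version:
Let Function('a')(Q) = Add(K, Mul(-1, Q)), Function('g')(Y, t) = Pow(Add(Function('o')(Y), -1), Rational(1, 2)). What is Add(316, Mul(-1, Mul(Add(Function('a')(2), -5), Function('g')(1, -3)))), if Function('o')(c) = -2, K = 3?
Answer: Add(316, Mul(4, I, Pow(3, Rational(1, 2)))) ≈ Add(316.00, Mul(6.9282, I))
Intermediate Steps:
Function('g')(Y, t) = Mul(I, Pow(3, Rational(1, 2))) (Function('g')(Y, t) = Pow(Add(-2, -1), Rational(1, 2)) = Pow(-3, Rational(1, 2)) = Mul(I, Pow(3, Rational(1, 2))))
Function('a')(Q) = Add(3, Mul(-1, Q))
Add(316, Mul(-1, Mul(Add(Function('a')(2), -5), Function('g')(1, -3)))) = Add(316, Mul(-1, Mul(Add(Add(3, Mul(-1, 2)), -5), Mul(I, Pow(3, Rational(1, 2)))))) = Add(316, Mul(-1, Mul(Add(Add(3, -2), -5), Mul(I, Pow(3, Rational(1, 2)))))) = Add(316, Mul(-1, Mul(Add(1, -5), Mul(I, Pow(3, Rational(1, 2)))))) = Add(316, Mul(-1, Mul(-4, Mul(I, Pow(3, Rational(1, 2)))))) = Add(316, Mul(-1, Mul(-4, I, Pow(3, Rational(1, 2))))) = Add(316, Mul(4, I, Pow(3, Rational(1, 2))))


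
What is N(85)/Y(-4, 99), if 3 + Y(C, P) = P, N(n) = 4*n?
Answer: 85/24 ≈ 3.5417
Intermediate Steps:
Y(C, P) = -3 + P
N(85)/Y(-4, 99) = (4*85)/(-3 + 99) = 340/96 = 340*(1/96) = 85/24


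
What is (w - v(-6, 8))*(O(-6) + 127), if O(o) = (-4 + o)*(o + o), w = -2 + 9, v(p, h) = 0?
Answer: 1729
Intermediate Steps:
w = 7
O(o) = 2*o*(-4 + o) (O(o) = (-4 + o)*(2*o) = 2*o*(-4 + o))
(w - v(-6, 8))*(O(-6) + 127) = (7 - 1*0)*(2*(-6)*(-4 - 6) + 127) = (7 + 0)*(2*(-6)*(-10) + 127) = 7*(120 + 127) = 7*247 = 1729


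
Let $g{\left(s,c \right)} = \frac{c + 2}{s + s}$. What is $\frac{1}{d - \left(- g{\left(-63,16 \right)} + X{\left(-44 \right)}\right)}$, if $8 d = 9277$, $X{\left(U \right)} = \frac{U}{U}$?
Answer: $\frac{56}{64875} \approx 0.0008632$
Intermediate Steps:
$g{\left(s,c \right)} = \frac{2 + c}{2 s}$
$X{\left(U \right)} = 1$
$d = \frac{9277}{8}$ ($d = \frac{1}{8} \cdot 9277 = \frac{9277}{8} \approx 1159.6$)
$\frac{1}{d - \left(- g{\left(-63,16 \right)} + X{\left(-44 \right)}\right)} = \frac{1}{\frac{9277}{8} - \left(1 - \frac{2 + 16}{2 \left(-63\right)}\right)} = \frac{1}{\frac{9277}{8} - \left(1 + \frac{1}{126} \cdot 18\right)} = \frac{1}{\frac{9277}{8} - \frac{8}{7}} = \frac{1}{\frac{64875}{56}} = \frac{56}{64875}$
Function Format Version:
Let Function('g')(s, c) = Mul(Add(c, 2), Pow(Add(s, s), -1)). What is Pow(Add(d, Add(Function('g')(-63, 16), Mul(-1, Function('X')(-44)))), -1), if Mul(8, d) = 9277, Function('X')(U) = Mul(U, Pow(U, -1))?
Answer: Rational(56, 64875) ≈ 0.00086320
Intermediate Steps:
Function('g')(s, c) = Mul(Rational(1, 2), Pow(s, -1), Add(2, c)) (Function('g')(s, c) = Mul(Add(2, c), Pow(Mul(2, s), -1)) = Mul(Add(2, c), Mul(Rational(1, 2), Pow(s, -1))) = Mul(Rational(1, 2), Pow(s, -1), Add(2, c)))
Function('X')(U) = 1
d = Rational(9277, 8) (d = Mul(Rational(1, 8), 9277) = Rational(9277, 8) ≈ 1159.6)
Pow(Add(d, Add(Function('g')(-63, 16), Mul(-1, Function('X')(-44)))), -1) = Pow(Add(Rational(9277, 8), Add(Mul(Rational(1, 2), Pow(-63, -1), Add(2, 16)), Mul(-1, 1))), -1) = Pow(Add(Rational(9277, 8), Add(Mul(Rational(1, 2), Rational(-1, 63), 18), -1)), -1) = Pow(Add(Rational(9277, 8), Add(Rational(-1, 7), -1)), -1) = Pow(Add(Rational(9277, 8), Rational(-8, 7)), -1) = Pow(Rational(64875, 56), -1) = Rational(56, 64875)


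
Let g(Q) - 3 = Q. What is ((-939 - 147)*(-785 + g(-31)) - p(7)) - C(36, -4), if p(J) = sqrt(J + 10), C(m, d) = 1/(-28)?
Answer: 24721705/28 - sqrt(17) ≈ 8.8291e+5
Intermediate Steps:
C(m, d) = -1/28
g(Q) = 3 + Q
p(J) = sqrt(10 + J)
((-939 - 147)*(-785 + g(-31)) - p(7)) - C(36, -4) = ((-939 - 147)*(-785 + (3 - 31)) - sqrt(10 + 7)) - 1*(-1/28) = (-1086*(-785 - 28) - sqrt(17)) + 1/28 = (-1086*(-813) - sqrt(17)) + 1/28 = (882918 - sqrt(17)) + 1/28 = 24721705/28 - sqrt(17)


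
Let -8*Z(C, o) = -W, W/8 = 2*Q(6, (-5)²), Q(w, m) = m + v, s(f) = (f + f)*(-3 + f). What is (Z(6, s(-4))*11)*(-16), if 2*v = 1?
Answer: -8976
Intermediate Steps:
v = ½ (v = (½)*1 = ½ ≈ 0.50000)
s(f) = 2*f*(-3 + f) (s(f) = (2*f)*(-3 + f) = 2*f*(-3 + f))
Q(w, m) = ½ + m (Q(w, m) = m + ½ = ½ + m)
W = 408 (W = 8*(2*(½ + (-5)²)) = 8*(2*(½ + 25)) = 8*(2*(51/2)) = 8*51 = 408)
Z(C, o) = 51 (Z(C, o) = -(-1)*408/8 = -⅛*(-408) = 51)
(Z(6, s(-4))*11)*(-16) = (51*11)*(-16) = 561*(-16) = -8976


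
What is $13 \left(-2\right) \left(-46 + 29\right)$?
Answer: $442$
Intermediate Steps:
$13 \left(-2\right) \left(-46 + 29\right) = \left(-26\right) \left(-17\right) = 442$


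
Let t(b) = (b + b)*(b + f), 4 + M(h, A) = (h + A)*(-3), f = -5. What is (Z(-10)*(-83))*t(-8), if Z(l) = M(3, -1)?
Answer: 172640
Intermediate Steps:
M(h, A) = -4 - 3*A - 3*h (M(h, A) = -4 + (h + A)*(-3) = -4 + (A + h)*(-3) = -4 + (-3*A - 3*h) = -4 - 3*A - 3*h)
Z(l) = -10 (Z(l) = -4 - 3*(-1) - 3*3 = -4 + 3 - 9 = -10)
t(b) = 2*b*(-5 + b) (t(b) = (b + b)*(b - 5) = (2*b)*(-5 + b) = 2*b*(-5 + b))
(Z(-10)*(-83))*t(-8) = (-10*(-83))*(2*(-8)*(-5 - 8)) = 830*(2*(-8)*(-13)) = 830*208 = 172640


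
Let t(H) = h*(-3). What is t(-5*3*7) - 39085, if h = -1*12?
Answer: -39049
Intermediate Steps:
h = -12
t(H) = 36 (t(H) = -12*(-3) = 36)
t(-5*3*7) - 39085 = 36 - 39085 = -39049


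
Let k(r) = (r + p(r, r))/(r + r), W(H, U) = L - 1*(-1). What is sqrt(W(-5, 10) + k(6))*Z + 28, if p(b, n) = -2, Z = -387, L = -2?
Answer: 28 - 129*I*sqrt(6) ≈ 28.0 - 315.98*I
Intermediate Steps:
W(H, U) = -1 (W(H, U) = -2 - 1*(-1) = -2 + 1 = -1)
k(r) = (-2 + r)/(2*r) (k(r) = (r - 2)/(r + r) = (-2 + r)/((2*r)) = (-2 + r)*(1/(2*r)) = (-2 + r)/(2*r))
sqrt(W(-5, 10) + k(6))*Z + 28 = sqrt(-1 + (1/2)*(-2 + 6)/6)*(-387) + 28 = sqrt(-1 + (1/2)*(1/6)*4)*(-387) + 28 = sqrt(-1 + 1/3)*(-387) + 28 = sqrt(-2/3)*(-387) + 28 = (I*sqrt(6)/3)*(-387) + 28 = -129*I*sqrt(6) + 28 = 28 - 129*I*sqrt(6)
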